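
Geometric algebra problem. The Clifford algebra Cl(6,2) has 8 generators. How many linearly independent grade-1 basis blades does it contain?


Number of grade-k basis blades in Cl(p,q) with n = p + q is C(n, k).
n = 6 + 2 = 8
C(8, 1) = 8! / (1! * 7!)
= 40320 / (1 * 5040)
= 8


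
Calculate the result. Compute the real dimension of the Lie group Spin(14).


Spin(n) double-covers SO(n); both have Lie algebra so(n) of dimension n(n-1)/2.
n = 14
n(n-1) = 14 * 13 = 182
dim Spin(14) = 182/2 = 91


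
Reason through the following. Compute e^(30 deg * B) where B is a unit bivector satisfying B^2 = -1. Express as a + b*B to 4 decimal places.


For a unit bivector B with B^2 = -1, the exponential series gives
e^(theta*B) = cos(theta) + sin(theta)*B (the GA analogue of Euler's formula).
theta = 30 degrees = 0.523599 rad
cos(30 deg) = 0.8660
sin(30 deg) = 0.5000
exp(theta*B) = 0.8660 + 0.5000*B


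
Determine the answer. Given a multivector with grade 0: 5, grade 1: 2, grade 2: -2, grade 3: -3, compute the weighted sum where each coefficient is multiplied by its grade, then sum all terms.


Grade-weighted sum = sum of grade_k * coefficient_k
0*5 = 0
1*2 = 2
2*(-2) = -4
3*(-3) = -9
Total = 0 + 2 + (-4) + (-9) = -11


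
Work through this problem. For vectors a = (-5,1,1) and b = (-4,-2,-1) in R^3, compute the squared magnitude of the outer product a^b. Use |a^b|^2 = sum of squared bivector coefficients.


a wedge b = (a1*b2 - a2*b1)*e12 + (a1*b3 - a3*b1)*e13 + (a2*b3 - a3*b2)*e23
e12 coeff: (-5)*(-2) - 1*(-4) = 10 - (-4) = 14
e13 coeff: (-5)*(-1) - 1*(-4) = 5 - (-4) = 9
e23 coeff: 1*(-1) - 1*(-2) = -1 - (-2) = 1
|a wedge b|^2 = 14^2 + 9^2 + 1^2
= 196 + 81 + 1
= 278


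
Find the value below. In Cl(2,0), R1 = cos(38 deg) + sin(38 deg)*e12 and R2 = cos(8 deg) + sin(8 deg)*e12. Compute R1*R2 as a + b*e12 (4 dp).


Same-plane rotors commute and their half-angles add:
R1*R2 = cos(a1 + a2) + sin(a1 + a2)*e12.
a1 + a2 = 38 + 8 = 46 deg
cos(46 deg) = 0.6947
sin(46 deg) = 0.7193
R1*R2 = 0.6947 + 0.7193*e12


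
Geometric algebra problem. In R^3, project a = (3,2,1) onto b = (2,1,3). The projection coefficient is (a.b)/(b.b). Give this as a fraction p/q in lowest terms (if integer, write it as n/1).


Projection coefficient = (a . b) / (b . b)
a . b = 3*2 + 2*1 + 1*3
= 6 + 2 + 3 = 11
b . b = 2^2 + 1^2 + 3^2
= 4 + 1 + 9 = 14
Coefficient = 11/14
In lowest terms: 11/14


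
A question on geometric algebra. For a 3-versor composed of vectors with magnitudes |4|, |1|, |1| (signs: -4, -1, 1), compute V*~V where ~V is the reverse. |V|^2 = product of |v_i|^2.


Each vector v_i has |v_i|^2 = s_i^2
Squared scales: (-4)^2 = 16, (-1)^2 = 1, 1^2 = 1
|V|^2 = 16 * 1 * 1
= 16


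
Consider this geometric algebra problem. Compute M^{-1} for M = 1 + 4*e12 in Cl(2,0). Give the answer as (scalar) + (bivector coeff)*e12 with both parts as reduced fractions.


M = 1 + 4*e12, where e12^2 = -1.
Since M commutes with its reverse ~M = a - b*e12, M * ~M = a^2 - b^2*e12^2 = a^2 + b^2.
So M^{-1} = ~M / (a^2 + b^2) = (a - b*e12)/(a^2 + b^2).
a^2 + b^2 = 1 + 16 = 17
Scalar part = 1/17 = 1/17
Bivector coeff = -4/17 = -4/17
M^{-1} = 1/17 - 4/17*e12


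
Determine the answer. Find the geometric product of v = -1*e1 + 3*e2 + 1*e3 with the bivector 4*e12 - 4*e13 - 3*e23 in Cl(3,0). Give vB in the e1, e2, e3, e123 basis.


vB has grade-1 (vector) and grade-3 (trivector) parts: vB = (v _| B) + (v ^ B).
Vector part <vB>_1:
  e1: -v2*b12 - v3*b13 = -(3)*(4) - (1)*(-4) = -8
  e2: v1*b12 - v3*b23 = (-1)*(4) - (1)*(-3) = -1
  e3: v1*b13 + v2*b23 = (-1)*(-4) + (3)*(-3) = -5
Trivector part <vB>_3:
  e123: v1*b23 - v2*b13 + v3*b12 = (-1)*(-3) - (3)*(-4) + (1)*(4) = 19
vB = -8*e1 - 1*e2 - 5*e3 + 19*e123


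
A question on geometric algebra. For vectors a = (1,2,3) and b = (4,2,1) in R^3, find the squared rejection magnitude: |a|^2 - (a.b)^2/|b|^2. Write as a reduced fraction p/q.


|a|^2 = 1^2 + 2^2 + 3^2 = 14
|b|^2 = 4^2 + 2^2 + 1^2 = 21
a . b = 1*4 + 2*2 + 3*1 = 11
(a.b)^2 = 11^2 = 121
|rej|^2 = 14 - 121/21
= (294 - 121)/21
= 173/21
In lowest terms: 173/21


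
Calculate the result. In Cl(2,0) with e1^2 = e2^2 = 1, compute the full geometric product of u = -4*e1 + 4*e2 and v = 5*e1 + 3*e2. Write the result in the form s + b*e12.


Expand: (-4*e1 + 4*e2)(5*e1 + 3*e2)
= (-4)*5*e1e1 + (-4)*3*e1e2 + 4*5*e2e1 + 4*3*e2e2
Using e1^2 = e2^2 = 1, e2e1 = -e1e2:
Scalar part s = (-4)*5 + 4*3 = -20 + 12 = -8
Bivector part b = (-4)*3 - 4*5 = -12 - 20 = -32
uv = -8 - 32*e12


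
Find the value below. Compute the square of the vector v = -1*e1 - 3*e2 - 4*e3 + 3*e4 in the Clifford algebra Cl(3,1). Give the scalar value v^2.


v^2 = sum of c_i^2 * e_i^2
Positive signature terms (e_i^2 = +1): (-1)^2 + (-3)^2 + (-4)^2 = 26
Negative signature terms (e_j^2 = -1): 3^2 = 9
v^2 = 26 - 9 = 17


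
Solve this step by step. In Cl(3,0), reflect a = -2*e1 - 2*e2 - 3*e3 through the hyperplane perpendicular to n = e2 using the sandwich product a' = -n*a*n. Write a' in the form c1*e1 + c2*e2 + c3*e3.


Reflection formula: a' = -n*a*n, with n = e2 (unit vector, n^2 = 1).
For reflection through hyperplane perp to e2:
The component along e2 flips sign, others stay.
a = (-2, -2, -3)
a' = (-2, 2, -3)
a' = -2*e1 + 2*e2 - 3*e3


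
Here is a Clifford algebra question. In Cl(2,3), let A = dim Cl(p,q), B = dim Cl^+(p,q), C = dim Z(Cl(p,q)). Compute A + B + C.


n = 2 + 3 = 5
Total dim = 2^5 = 32
Even subalgebra dim = 2^4 = 16
n is odd, so center dim = 2
Sum = 32 + 16 + 2 = 50


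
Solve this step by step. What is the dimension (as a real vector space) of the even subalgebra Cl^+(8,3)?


Even subalgebra dimension = 2^(n-1)
n = 8 + 3 = 11
2^(11 - 1) = 2^10 = 1024
Verification: sum of C(11,k) for even k = 1 + 55 + 330 + 462 + 165 + 11 = 1024
Result = 1024


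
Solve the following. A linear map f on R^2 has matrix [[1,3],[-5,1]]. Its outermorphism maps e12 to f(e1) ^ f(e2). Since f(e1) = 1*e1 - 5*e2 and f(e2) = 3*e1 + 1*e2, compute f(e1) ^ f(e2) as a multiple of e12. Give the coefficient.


The outermorphism of a linear map f sends e1^e2 to f(e1)^f(e2).
f(e1) = 1*e1 - 5*e2
f(e2) = 3*e1 + 1*e2
f(e1) ^ f(e2) = (1*e1 - 5*e2) ^ (3*e1 + 1*e2)
= 1*1*e12 + (-5)*3*e21
= (1 - (-15))*e12
= 16*e12
Coefficient = 16


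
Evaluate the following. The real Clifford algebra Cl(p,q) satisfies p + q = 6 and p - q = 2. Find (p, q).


We need p + q = 6 and p - q = 2.
Adding: 2p = 6 + 2 = 8, so p = 4.
Then q = 6 - 4 = 2.
(p, q) = (4, 2)


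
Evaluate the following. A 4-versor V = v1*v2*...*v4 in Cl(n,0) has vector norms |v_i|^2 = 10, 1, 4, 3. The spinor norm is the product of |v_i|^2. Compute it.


Spinor norm N(V) = |v1|^2 * |v2|^2 * ... * |v4|^2
= 10 * 1 * 4 * 3
Running product: 10, 10, 40, 120
N(V) = 120


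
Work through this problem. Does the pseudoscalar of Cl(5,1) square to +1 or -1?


The pseudoscalar I = e1...e_n (product of all n generators) of Cl(p,q) satisfies I^2 = (-1)^(q + n(n-1)/2).
p = 5, q = 1, n = p + q = 6
n(n-1)/2 = 6 * 5 / 2 = 15
Exponent = q + n(n-1)/2 = 1 + 15 = 16
I^2 = (-1)^16 = +1


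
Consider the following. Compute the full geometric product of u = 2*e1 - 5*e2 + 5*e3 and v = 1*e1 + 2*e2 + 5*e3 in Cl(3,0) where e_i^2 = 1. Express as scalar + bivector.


In Cl(3,0): e_i^2 = 1, e_ie_j = -e_je_i for i != j.
Scalar part = u . v = 2*1 + (-5)*2 + 5*5
= 2 + (-10) + 25 = 17
e12 coeff = 2*2 - (-5)*1 = 4 - (-5) = 9
e13 coeff = 2*5 - 5*1 = 10 - 5 = 5
e23 coeff = (-5)*5 - 5*2 = -25 - 10 = -35
uv = 17 + 9*e12 + 5*e13 - 35*e23


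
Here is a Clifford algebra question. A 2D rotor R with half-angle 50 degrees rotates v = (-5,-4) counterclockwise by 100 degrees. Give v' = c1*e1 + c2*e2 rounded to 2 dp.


Rotor R = cos(50deg) - sin(50deg)*e12
Rotation angle theta = 2 * 50 = 100 degrees
v' = R*v*~R rotates v by theta.
cos(100deg) = -0.1736, sin(100deg) = 0.9848
v'_1 = -5*cos(100deg) - (-4)*sin(100deg)
= -5*(-0.1736) - (-4)*0.9848
= 4.81
v'_2 = -5*sin(100deg) + (-4)*cos(100deg)
= -5*0.9848 + (-4)*(-0.1736)
= -4.23
v' = 4.81*e1 - 4.23*e2


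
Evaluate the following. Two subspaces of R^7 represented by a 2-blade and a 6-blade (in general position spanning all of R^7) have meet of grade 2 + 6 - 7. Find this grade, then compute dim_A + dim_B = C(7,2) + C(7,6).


Meet grade = grade(A) + grade(B) - n
= 2 + 6 - 7 = 1
C(7,2) = 21
C(7,6) = 7
dim_A + dim_B = 21 + 7 = 28


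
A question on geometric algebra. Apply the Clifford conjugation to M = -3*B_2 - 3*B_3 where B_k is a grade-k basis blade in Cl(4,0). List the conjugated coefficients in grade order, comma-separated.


Clifford conjugate sign for grade k: (-1)^(k(k+1)/2)
Grade 2: (-1)^(2*3/2) = (-1)^3 = -1, coeff -3 -> 3
Grade 3: (-1)^(3*4/2) = (-1)^6 = 1, coeff -3 -> -3
Conjugated coefficients: 3, -3


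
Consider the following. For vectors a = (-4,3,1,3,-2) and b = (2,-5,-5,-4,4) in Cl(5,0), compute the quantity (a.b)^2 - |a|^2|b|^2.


a . b = (-4)*2 + 3*(-5) + 1*(-5) + 3*(-4) + (-2)*4
= -8 + (-15) + (-5) + (-12) + (-8) = -48
|a|^2 = (-4)^2 + 3^2 + 1^2 + 3^2 + (-2)^2 = 39
|b|^2 = 2^2 + (-5)^2 + (-5)^2 + (-4)^2 + 4^2 = 86
(a.b)^2 = (-48)^2 = 2304
|a|^2 * |b|^2 = 39 * 86 = 3354
Result = 2304 - 3354 = -1050


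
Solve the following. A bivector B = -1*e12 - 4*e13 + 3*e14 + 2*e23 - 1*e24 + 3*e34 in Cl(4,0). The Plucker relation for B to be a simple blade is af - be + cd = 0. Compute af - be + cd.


Plucker relation: af - be + cd
a*f = (-1)*3 = -3
b*e = (-4)*(-1) = 4
c*d = 3*2 = 6
af - be + cd = -3 - 4 + 6
= -1


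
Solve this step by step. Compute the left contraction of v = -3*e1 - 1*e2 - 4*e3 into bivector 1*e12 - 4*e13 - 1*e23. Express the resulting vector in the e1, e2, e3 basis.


Left contraction v _| B = <vB>_1 (grade-1 part of the geometric product vB).
Using e1_|e12 = e2, e2_|e12 = -e1, e1_|e13 = e3, e3_|e13 = -e1, e2_|e23 = e3, e3_|e23 = -e2:
e1 coeff: -v2*b12 - v3*b13 = -(-1)*(1) - (-4)*(-4) = -15
e2 coeff: v1*b12 - v3*b23 = (-3)*(1) - (-4)*(-1) = -7
e3 coeff: v1*b13 + v2*b23 = (-3)*(-4) + (-1)*(-1) = 13
v _| B = -15*e1 - 7*e2 + 13*e3


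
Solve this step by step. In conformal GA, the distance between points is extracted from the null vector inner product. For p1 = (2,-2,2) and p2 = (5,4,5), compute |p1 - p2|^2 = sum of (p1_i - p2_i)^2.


p1 - p2 = (-3, -6, -3)
|p1 - p2|^2 = (-3)^2 + (-6)^2 + (-3)^2
= 9 + 36 + 9
= 54


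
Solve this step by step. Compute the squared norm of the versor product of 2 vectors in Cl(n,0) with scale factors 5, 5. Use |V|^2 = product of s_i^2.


Each vector v_i has |v_i|^2 = s_i^2
Squared scales: 5^2 = 25, 5^2 = 25
|V|^2 = 25 * 25
= 625


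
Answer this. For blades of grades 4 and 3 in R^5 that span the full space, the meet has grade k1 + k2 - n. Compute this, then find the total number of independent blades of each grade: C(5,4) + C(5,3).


Meet grade = grade(A) + grade(B) - n
= 4 + 3 - 5 = 2
C(5,4) = 5
C(5,3) = 10
dim_A + dim_B = 5 + 10 = 15


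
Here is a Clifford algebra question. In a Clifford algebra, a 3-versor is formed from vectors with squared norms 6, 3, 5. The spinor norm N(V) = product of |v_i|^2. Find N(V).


Spinor norm N(V) = |v1|^2 * |v2|^2 * ... * |v3|^2
= 6 * 3 * 5
Running product: 6, 18, 90
N(V) = 90


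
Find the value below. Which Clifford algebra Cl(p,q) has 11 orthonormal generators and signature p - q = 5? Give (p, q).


We need p + q = 11 and p - q = 5.
Adding: 2p = 11 + 5 = 16, so p = 8.
Then q = 11 - 8 = 3.
(p, q) = (8, 3)


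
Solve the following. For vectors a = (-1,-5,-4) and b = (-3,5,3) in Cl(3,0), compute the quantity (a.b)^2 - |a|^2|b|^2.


a . b = (-1)*(-3) + (-5)*5 + (-4)*3
= 3 + (-25) + (-12) = -34
|a|^2 = (-1)^2 + (-5)^2 + (-4)^2 = 42
|b|^2 = (-3)^2 + 5^2 + 3^2 = 43
(a.b)^2 = (-34)^2 = 1156
|a|^2 * |b|^2 = 42 * 43 = 1806
Result = 1156 - 1806 = -650


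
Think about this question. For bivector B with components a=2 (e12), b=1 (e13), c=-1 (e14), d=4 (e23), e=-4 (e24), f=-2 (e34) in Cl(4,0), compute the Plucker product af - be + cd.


Plucker relation: af - be + cd
a*f = 2*(-2) = -4
b*e = 1*(-4) = -4
c*d = (-1)*4 = -4
af - be + cd = -4 - (-4) + (-4)
= -4


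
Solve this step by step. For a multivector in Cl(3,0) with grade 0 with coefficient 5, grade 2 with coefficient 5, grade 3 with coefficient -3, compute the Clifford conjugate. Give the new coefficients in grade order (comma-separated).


Clifford conjugate sign for grade k: (-1)^(k(k+1)/2)
Grade 0: (-1)^(0*1/2) = (-1)^0 = 1, coeff 5 -> 5
Grade 2: (-1)^(2*3/2) = (-1)^3 = -1, coeff 5 -> -5
Grade 3: (-1)^(3*4/2) = (-1)^6 = 1, coeff -3 -> -3
Conjugated coefficients: 5, -5, -3


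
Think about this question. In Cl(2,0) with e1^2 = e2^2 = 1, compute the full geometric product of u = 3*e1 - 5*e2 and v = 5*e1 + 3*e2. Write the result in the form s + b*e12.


Expand: (3*e1 - 5*e2)(5*e1 + 3*e2)
= 3*5*e1e1 + 3*3*e1e2 + (-5)*5*e2e1 + (-5)*3*e2e2
Using e1^2 = e2^2 = 1, e2e1 = -e1e2:
Scalar part s = 3*5 + (-5)*3 = 15 + (-15) = 0
Bivector part b = 3*3 - (-5)*5 = 9 - (-25) = 34
uv = 0 + 34*e12


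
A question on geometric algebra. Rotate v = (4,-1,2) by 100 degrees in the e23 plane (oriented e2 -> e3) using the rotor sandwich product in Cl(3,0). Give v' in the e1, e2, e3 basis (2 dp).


Rotor R = cos(50deg) - sin(50deg)*e23
Rotation angle theta = 2 * 50 = 100 degrees in the e23 plane (e2 -> e3).
The component perpendicular to the plane (e1) is invariant: v'_1 = v1 = 4.00
cos(100deg) = -0.1736, sin(100deg) = 0.9848
v'_2 = v2*cos(theta) - v3*sin(theta) = -1*(-0.1736) - 2*0.9848 = -1.80
v'_3 = v2*sin(theta) + v3*cos(theta) = -1*0.9848 + 2*(-0.1736) = -1.33
v' = 4.00*e1 - 1.80*e2 - 1.33*e3


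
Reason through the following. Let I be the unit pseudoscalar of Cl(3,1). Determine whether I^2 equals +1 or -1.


The pseudoscalar I = e1...e_n (product of all n generators) of Cl(p,q) satisfies I^2 = (-1)^(q + n(n-1)/2).
p = 3, q = 1, n = p + q = 4
n(n-1)/2 = 4 * 3 / 2 = 6
Exponent = q + n(n-1)/2 = 1 + 6 = 7
I^2 = (-1)^7 = -1


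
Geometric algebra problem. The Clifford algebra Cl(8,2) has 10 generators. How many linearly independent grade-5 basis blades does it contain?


Number of grade-k basis blades in Cl(p,q) with n = p + q is C(n, k).
n = 8 + 2 = 10
C(10, 5) = 10! / (5! * 5!)
= 3628800 / (120 * 120)
= 252


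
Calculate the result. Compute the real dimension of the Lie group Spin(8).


Spin(n) double-covers SO(n); both have Lie algebra so(n) of dimension n(n-1)/2.
n = 8
n(n-1) = 8 * 7 = 56
dim Spin(8) = 56/2 = 28


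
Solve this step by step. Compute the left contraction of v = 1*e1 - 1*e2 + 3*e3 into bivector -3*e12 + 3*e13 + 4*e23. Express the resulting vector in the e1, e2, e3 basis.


Left contraction v _| B = <vB>_1 (grade-1 part of the geometric product vB).
Using e1_|e12 = e2, e2_|e12 = -e1, e1_|e13 = e3, e3_|e13 = -e1, e2_|e23 = e3, e3_|e23 = -e2:
e1 coeff: -v2*b12 - v3*b13 = -(-1)*(-3) - (3)*(3) = -12
e2 coeff: v1*b12 - v3*b23 = (1)*(-3) - (3)*(4) = -15
e3 coeff: v1*b13 + v2*b23 = (1)*(3) + (-1)*(4) = -1
v _| B = -12*e1 - 15*e2 - 1*e3


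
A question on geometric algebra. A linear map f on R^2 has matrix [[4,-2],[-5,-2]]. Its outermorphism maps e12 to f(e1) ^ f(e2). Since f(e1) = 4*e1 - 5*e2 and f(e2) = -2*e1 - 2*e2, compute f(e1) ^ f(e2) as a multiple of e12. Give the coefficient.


The outermorphism of a linear map f sends e1^e2 to f(e1)^f(e2).
f(e1) = 4*e1 - 5*e2
f(e2) = -2*e1 - 2*e2
f(e1) ^ f(e2) = (4*e1 - 5*e2) ^ (-2*e1 - 2*e2)
= 4*(-2)*e12 + (-5)*(-2)*e21
= (-8 - 10)*e12
= -18*e12
Coefficient = -18


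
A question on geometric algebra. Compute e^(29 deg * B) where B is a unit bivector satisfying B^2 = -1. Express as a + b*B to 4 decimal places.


For a unit bivector B with B^2 = -1, the exponential series gives
e^(theta*B) = cos(theta) + sin(theta)*B (the GA analogue of Euler's formula).
theta = 29 degrees = 0.506145 rad
cos(29 deg) = 0.8746
sin(29 deg) = 0.4848
exp(theta*B) = 0.8746 + 0.4848*B


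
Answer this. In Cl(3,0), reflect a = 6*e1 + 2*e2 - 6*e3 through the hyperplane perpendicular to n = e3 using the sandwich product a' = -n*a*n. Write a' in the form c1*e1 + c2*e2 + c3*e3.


Reflection formula: a' = -n*a*n, with n = e3 (unit vector, n^2 = 1).
For reflection through hyperplane perp to e3:
The component along e3 flips sign, others stay.
a = (6, 2, -6)
a' = (6, 2, 6)
a' = 6*e1 + 2*e2 + 6*e3


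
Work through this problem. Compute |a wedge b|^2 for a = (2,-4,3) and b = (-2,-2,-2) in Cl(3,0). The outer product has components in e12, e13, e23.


a wedge b = (a1*b2 - a2*b1)*e12 + (a1*b3 - a3*b1)*e13 + (a2*b3 - a3*b2)*e23
e12 coeff: 2*(-2) - (-4)*(-2) = -4 - 8 = -12
e13 coeff: 2*(-2) - 3*(-2) = -4 - (-6) = 2
e23 coeff: (-4)*(-2) - 3*(-2) = 8 - (-6) = 14
|a wedge b|^2 = (-12)^2 + 2^2 + 14^2
= 144 + 4 + 196
= 344


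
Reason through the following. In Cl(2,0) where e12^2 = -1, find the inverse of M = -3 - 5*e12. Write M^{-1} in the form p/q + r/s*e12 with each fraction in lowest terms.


M = -3 - 5*e12, where e12^2 = -1.
Since M commutes with its reverse ~M = a - b*e12, M * ~M = a^2 - b^2*e12^2 = a^2 + b^2.
So M^{-1} = ~M / (a^2 + b^2) = (a - b*e12)/(a^2 + b^2).
a^2 + b^2 = 9 + 25 = 34
Scalar part = -3/34 = -3/34
Bivector coeff = 5/34 = 5/34
M^{-1} = -3/34 + 5/34*e12


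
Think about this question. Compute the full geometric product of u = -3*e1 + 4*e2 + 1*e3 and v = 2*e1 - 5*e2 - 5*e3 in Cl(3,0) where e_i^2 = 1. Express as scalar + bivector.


In Cl(3,0): e_i^2 = 1, e_ie_j = -e_je_i for i != j.
Scalar part = u . v = (-3)*2 + 4*(-5) + 1*(-5)
= -6 + (-20) + (-5) = -31
e12 coeff = (-3)*(-5) - 4*2 = 15 - 8 = 7
e13 coeff = (-3)*(-5) - 1*2 = 15 - 2 = 13
e23 coeff = 4*(-5) - 1*(-5) = -20 - (-5) = -15
uv = -31 + 7*e12 + 13*e13 - 15*e23


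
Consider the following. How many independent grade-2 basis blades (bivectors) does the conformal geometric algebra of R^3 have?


The conformal model of R^3 uses Cl(4,1) with m = 3 + 2 = 5 generators.
Number of grade-2 blades = C(m, 2) = C(5, 2)
= 5*4/2 = 10


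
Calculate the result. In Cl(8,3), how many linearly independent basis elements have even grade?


Even subalgebra dimension = 2^(n-1)
n = 8 + 3 = 11
2^(11 - 1) = 2^10 = 1024
Verification: sum of C(11,k) for even k = 1 + 55 + 330 + 462 + 165 + 11 = 1024
Result = 1024


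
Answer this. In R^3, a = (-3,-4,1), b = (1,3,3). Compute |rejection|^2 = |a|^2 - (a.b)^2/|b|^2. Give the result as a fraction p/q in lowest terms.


|a|^2 = (-3)^2 + (-4)^2 + 1^2 = 26
|b|^2 = 1^2 + 3^2 + 3^2 = 19
a . b = (-3)*1 + (-4)*3 + 1*3 = -12
(a.b)^2 = (-12)^2 = 144
|rej|^2 = 26 - 144/19
= (494 - 144)/19
= 350/19
In lowest terms: 350/19


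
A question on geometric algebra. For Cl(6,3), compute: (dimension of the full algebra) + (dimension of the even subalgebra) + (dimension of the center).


n = 6 + 3 = 9
Total dim = 2^9 = 512
Even subalgebra dim = 2^8 = 256
n is odd, so center dim = 2
Sum = 512 + 256 + 2 = 770


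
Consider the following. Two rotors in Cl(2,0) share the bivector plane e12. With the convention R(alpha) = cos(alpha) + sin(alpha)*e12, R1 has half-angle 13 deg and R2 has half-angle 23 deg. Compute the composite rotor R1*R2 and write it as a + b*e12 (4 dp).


Same-plane rotors commute and their half-angles add:
R1*R2 = cos(a1 + a2) + sin(a1 + a2)*e12.
a1 + a2 = 13 + 23 = 36 deg
cos(36 deg) = 0.8090
sin(36 deg) = 0.5878
R1*R2 = 0.8090 + 0.5878*e12


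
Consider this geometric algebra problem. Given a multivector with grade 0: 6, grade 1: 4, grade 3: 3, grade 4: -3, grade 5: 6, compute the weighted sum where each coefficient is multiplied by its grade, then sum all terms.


Grade-weighted sum = sum of grade_k * coefficient_k
0*6 = 0
1*4 = 4
3*3 = 9
4*(-3) = -12
5*6 = 30
Total = 0 + 4 + 9 + (-12) + 30 = 31


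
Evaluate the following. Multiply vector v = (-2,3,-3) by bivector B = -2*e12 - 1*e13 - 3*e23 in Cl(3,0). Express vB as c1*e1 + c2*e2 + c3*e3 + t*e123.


vB has grade-1 (vector) and grade-3 (trivector) parts: vB = (v _| B) + (v ^ B).
Vector part <vB>_1:
  e1: -v2*b12 - v3*b13 = -(3)*(-2) - (-3)*(-1) = 3
  e2: v1*b12 - v3*b23 = (-2)*(-2) - (-3)*(-3) = -5
  e3: v1*b13 + v2*b23 = (-2)*(-1) + (3)*(-3) = -7
Trivector part <vB>_3:
  e123: v1*b23 - v2*b13 + v3*b12 = (-2)*(-3) - (3)*(-1) + (-3)*(-2) = 15
vB = 3*e1 - 5*e2 - 7*e3 + 15*e123


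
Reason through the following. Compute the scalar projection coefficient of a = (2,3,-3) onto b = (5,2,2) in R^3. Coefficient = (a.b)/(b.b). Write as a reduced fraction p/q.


Projection coefficient = (a . b) / (b . b)
a . b = 2*5 + 3*2 + (-3)*2
= 10 + 6 + (-6) = 10
b . b = 5^2 + 2^2 + 2^2
= 25 + 4 + 4 = 33
Coefficient = 10/33
In lowest terms: 10/33


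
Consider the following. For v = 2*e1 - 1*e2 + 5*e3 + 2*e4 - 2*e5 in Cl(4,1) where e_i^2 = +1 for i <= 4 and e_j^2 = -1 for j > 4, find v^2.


v^2 = sum of c_i^2 * e_i^2
Positive signature terms (e_i^2 = +1): 2^2 + (-1)^2 + 5^2 + 2^2 = 34
Negative signature terms (e_j^2 = -1): (-2)^2 = 4
v^2 = 34 - 4 = 30


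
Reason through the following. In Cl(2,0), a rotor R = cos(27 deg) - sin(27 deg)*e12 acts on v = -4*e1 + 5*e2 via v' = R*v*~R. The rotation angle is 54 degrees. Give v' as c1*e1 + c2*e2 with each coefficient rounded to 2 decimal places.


Rotor R = cos(27deg) - sin(27deg)*e12
Rotation angle theta = 2 * 27 = 54 degrees
v' = R*v*~R rotates v by theta.
cos(54deg) = 0.5878, sin(54deg) = 0.8090
v'_1 = -4*cos(54deg) - 5*sin(54deg)
= -4*0.5878 - 5*0.8090
= -6.40
v'_2 = -4*sin(54deg) + 5*cos(54deg)
= -4*0.8090 + 5*0.5878
= -0.30
v' = -6.40*e1 - 0.30*e2


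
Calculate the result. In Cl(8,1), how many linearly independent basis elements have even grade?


Even subalgebra dimension = 2^(n-1)
n = 8 + 1 = 9
2^(9 - 1) = 2^8 = 256
Verification: sum of C(9,k) for even k = 1 + 36 + 126 + 84 + 9 = 256
Result = 256


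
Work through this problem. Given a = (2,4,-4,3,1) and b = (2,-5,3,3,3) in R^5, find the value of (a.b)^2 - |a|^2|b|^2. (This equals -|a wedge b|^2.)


a . b = 2*2 + 4*(-5) + (-4)*3 + 3*3 + 1*3
= 4 + (-20) + (-12) + 9 + 3 = -16
|a|^2 = 2^2 + 4^2 + (-4)^2 + 3^2 + 1^2 = 46
|b|^2 = 2^2 + (-5)^2 + 3^2 + 3^2 + 3^2 = 56
(a.b)^2 = (-16)^2 = 256
|a|^2 * |b|^2 = 46 * 56 = 2576
Result = 256 - 2576 = -2320


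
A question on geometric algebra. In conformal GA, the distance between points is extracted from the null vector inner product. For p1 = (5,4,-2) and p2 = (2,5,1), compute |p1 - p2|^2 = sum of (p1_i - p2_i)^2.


p1 - p2 = (3, -1, -3)
|p1 - p2|^2 = 3^2 + (-1)^2 + (-3)^2
= 9 + 1 + 9
= 19


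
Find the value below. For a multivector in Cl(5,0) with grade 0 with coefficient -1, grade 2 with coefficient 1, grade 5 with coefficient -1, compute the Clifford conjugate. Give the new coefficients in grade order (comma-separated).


Clifford conjugate sign for grade k: (-1)^(k(k+1)/2)
Grade 0: (-1)^(0*1/2) = (-1)^0 = 1, coeff -1 -> -1
Grade 2: (-1)^(2*3/2) = (-1)^3 = -1, coeff 1 -> -1
Grade 5: (-1)^(5*6/2) = (-1)^15 = -1, coeff -1 -> 1
Conjugated coefficients: -1, -1, 1


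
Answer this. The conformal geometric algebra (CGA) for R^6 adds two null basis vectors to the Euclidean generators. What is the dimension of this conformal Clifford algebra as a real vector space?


The conformal model of R^6 uses Cl(7,1): the 6 Euclidean generators plus two extra orthogonal generators e+ (e+^2 = +1) and e- (e-^2 = -1), from which the null vectors e0, einf are built.
Number of generators m = 6 + 2 = 8.
dim Cl(p,q) = 2^m = 2^8 = 256


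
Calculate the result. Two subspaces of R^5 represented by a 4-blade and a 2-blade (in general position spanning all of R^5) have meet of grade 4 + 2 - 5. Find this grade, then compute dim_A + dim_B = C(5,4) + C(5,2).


Meet grade = grade(A) + grade(B) - n
= 4 + 2 - 5 = 1
C(5,4) = 5
C(5,2) = 10
dim_A + dim_B = 5 + 10 = 15


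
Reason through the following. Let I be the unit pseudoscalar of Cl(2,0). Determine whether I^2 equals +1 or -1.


The pseudoscalar I = e1...e_n (product of all n generators) of Cl(p,q) satisfies I^2 = (-1)^(q + n(n-1)/2).
p = 2, q = 0, n = p + q = 2
n(n-1)/2 = 2 * 1 / 2 = 1
Exponent = q + n(n-1)/2 = 0 + 1 = 1
I^2 = (-1)^1 = -1


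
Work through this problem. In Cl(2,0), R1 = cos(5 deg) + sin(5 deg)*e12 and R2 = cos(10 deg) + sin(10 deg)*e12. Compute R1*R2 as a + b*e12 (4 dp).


Same-plane rotors commute and their half-angles add:
R1*R2 = cos(a1 + a2) + sin(a1 + a2)*e12.
a1 + a2 = 5 + 10 = 15 deg
cos(15 deg) = 0.9659
sin(15 deg) = 0.2588
R1*R2 = 0.9659 + 0.2588*e12


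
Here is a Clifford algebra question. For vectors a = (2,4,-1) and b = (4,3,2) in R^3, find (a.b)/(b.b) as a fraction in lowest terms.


Projection coefficient = (a . b) / (b . b)
a . b = 2*4 + 4*3 + (-1)*2
= 8 + 12 + (-2) = 18
b . b = 4^2 + 3^2 + 2^2
= 16 + 9 + 4 = 29
Coefficient = 18/29
In lowest terms: 18/29


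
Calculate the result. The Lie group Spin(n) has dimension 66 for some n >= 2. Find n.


dim Spin(n) = dim so(n) = n(n-1)/2.
Solve n(n-1)/2 = 66, i.e. n^2 - n - 132 = 0.
Discriminant = 1 + 8*66 = 529
n = (1 + sqrt(529))/2 = (1 + 23)/2 = 12


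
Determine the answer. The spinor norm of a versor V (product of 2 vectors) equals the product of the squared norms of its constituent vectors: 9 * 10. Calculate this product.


Spinor norm N(V) = |v1|^2 * |v2|^2 * ... * |v2|^2
= 9 * 10
Running product: 9, 90
N(V) = 90


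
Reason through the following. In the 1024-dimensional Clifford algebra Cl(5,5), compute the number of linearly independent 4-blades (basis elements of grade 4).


Number of grade-k basis blades in Cl(p,q) with n = p + q is C(n, k).
n = 5 + 5 = 10
C(10, 4) = 10! / (4! * 6!)
= 3628800 / (24 * 720)
= 210


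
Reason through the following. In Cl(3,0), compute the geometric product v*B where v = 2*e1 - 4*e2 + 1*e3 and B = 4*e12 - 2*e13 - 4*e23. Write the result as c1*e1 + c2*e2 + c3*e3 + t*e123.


vB has grade-1 (vector) and grade-3 (trivector) parts: vB = (v _| B) + (v ^ B).
Vector part <vB>_1:
  e1: -v2*b12 - v3*b13 = -(-4)*(4) - (1)*(-2) = 18
  e2: v1*b12 - v3*b23 = (2)*(4) - (1)*(-4) = 12
  e3: v1*b13 + v2*b23 = (2)*(-2) + (-4)*(-4) = 12
Trivector part <vB>_3:
  e123: v1*b23 - v2*b13 + v3*b12 = (2)*(-4) - (-4)*(-2) + (1)*(4) = -12
vB = 18*e1 + 12*e2 + 12*e3 - 12*e123


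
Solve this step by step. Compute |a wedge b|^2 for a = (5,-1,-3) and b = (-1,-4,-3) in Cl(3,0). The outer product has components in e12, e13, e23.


a wedge b = (a1*b2 - a2*b1)*e12 + (a1*b3 - a3*b1)*e13 + (a2*b3 - a3*b2)*e23
e12 coeff: 5*(-4) - (-1)*(-1) = -20 - 1 = -21
e13 coeff: 5*(-3) - (-3)*(-1) = -15 - 3 = -18
e23 coeff: (-1)*(-3) - (-3)*(-4) = 3 - 12 = -9
|a wedge b|^2 = (-21)^2 + (-18)^2 + (-9)^2
= 441 + 324 + 81
= 846


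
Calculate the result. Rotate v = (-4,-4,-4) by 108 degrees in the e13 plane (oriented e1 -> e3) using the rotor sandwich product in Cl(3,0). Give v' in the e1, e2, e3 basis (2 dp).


Rotor R = cos(54deg) - sin(54deg)*e13
Rotation angle theta = 2 * 54 = 108 degrees in the e13 plane (e1 -> e3).
The component perpendicular to the plane (e2) is invariant: v'_2 = v2 = -4.00
cos(108deg) = -0.3090, sin(108deg) = 0.9511
v'_1 = v1*cos(theta) - v3*sin(theta) = -4*(-0.3090) - (-4)*0.9511 = 5.04
v'_3 = v1*sin(theta) + v3*cos(theta) = -4*0.9511 + (-4)*(-0.3090) = -2.57
v' = 5.04*e1 - 4.00*e2 - 2.57*e3


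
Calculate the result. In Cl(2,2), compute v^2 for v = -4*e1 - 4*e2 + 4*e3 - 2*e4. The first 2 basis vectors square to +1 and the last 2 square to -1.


v^2 = sum of c_i^2 * e_i^2
Positive signature terms (e_i^2 = +1): (-4)^2 + (-4)^2 = 32
Negative signature terms (e_j^2 = -1): 4^2 + (-2)^2 = 20
v^2 = 32 - 20 = 12


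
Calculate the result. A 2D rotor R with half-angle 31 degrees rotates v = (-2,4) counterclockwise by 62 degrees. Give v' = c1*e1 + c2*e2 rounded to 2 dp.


Rotor R = cos(31deg) - sin(31deg)*e12
Rotation angle theta = 2 * 31 = 62 degrees
v' = R*v*~R rotates v by theta.
cos(62deg) = 0.4695, sin(62deg) = 0.8829
v'_1 = -2*cos(62deg) - 4*sin(62deg)
= -2*0.4695 - 4*0.8829
= -4.47
v'_2 = -2*sin(62deg) + 4*cos(62deg)
= -2*0.8829 + 4*0.4695
= 0.11
v' = -4.47*e1 + 0.11*e2


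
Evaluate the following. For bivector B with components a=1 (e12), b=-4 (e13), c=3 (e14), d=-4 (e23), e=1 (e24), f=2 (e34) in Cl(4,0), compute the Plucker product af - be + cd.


Plucker relation: af - be + cd
a*f = 1*2 = 2
b*e = (-4)*1 = -4
c*d = 3*(-4) = -12
af - be + cd = 2 - (-4) + (-12)
= -6


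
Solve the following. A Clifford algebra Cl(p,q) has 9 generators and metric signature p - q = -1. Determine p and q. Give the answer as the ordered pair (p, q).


We need p + q = 9 and p - q = -1.
Adding: 2p = 9 + (-1) = 8, so p = 4.
Then q = 9 - 4 = 5.
(p, q) = (4, 5)


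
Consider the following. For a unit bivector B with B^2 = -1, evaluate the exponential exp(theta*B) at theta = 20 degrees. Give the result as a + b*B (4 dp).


For a unit bivector B with B^2 = -1, the exponential series gives
e^(theta*B) = cos(theta) + sin(theta)*B (the GA analogue of Euler's formula).
theta = 20 degrees = 0.349066 rad
cos(20 deg) = 0.9397
sin(20 deg) = 0.3420
exp(theta*B) = 0.9397 + 0.3420*B


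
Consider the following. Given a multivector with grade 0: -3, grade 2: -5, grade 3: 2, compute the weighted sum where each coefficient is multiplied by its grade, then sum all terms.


Grade-weighted sum = sum of grade_k * coefficient_k
0*(-3) = 0
2*(-5) = -10
3*2 = 6
Total = 0 + (-10) + 6 = -4


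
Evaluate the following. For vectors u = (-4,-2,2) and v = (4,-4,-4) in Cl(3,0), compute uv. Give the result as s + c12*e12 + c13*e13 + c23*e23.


In Cl(3,0): e_i^2 = 1, e_ie_j = -e_je_i for i != j.
Scalar part = u . v = (-4)*4 + (-2)*(-4) + 2*(-4)
= -16 + 8 + (-8) = -16
e12 coeff = (-4)*(-4) - (-2)*4 = 16 - (-8) = 24
e13 coeff = (-4)*(-4) - 2*4 = 16 - 8 = 8
e23 coeff = (-2)*(-4) - 2*(-4) = 8 - (-8) = 16
uv = -16 + 24*e12 + 8*e13 + 16*e23


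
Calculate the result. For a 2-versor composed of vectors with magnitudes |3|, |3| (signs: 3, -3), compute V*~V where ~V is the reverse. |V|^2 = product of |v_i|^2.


Each vector v_i has |v_i|^2 = s_i^2
Squared scales: 3^2 = 9, (-3)^2 = 9
|V|^2 = 9 * 9
= 81


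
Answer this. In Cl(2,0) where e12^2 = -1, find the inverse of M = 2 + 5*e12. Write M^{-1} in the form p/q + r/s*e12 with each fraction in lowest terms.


M = 2 + 5*e12, where e12^2 = -1.
Since M commutes with its reverse ~M = a - b*e12, M * ~M = a^2 - b^2*e12^2 = a^2 + b^2.
So M^{-1} = ~M / (a^2 + b^2) = (a - b*e12)/(a^2 + b^2).
a^2 + b^2 = 4 + 25 = 29
Scalar part = 2/29 = 2/29
Bivector coeff = -5/29 = -5/29
M^{-1} = 2/29 - 5/29*e12


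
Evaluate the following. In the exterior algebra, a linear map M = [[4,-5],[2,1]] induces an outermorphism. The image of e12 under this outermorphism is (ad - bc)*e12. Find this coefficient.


The outermorphism of a linear map f sends e1^e2 to f(e1)^f(e2).
f(e1) = 4*e1 + 2*e2
f(e2) = -5*e1 + 1*e2
f(e1) ^ f(e2) = (4*e1 + 2*e2) ^ (-5*e1 + 1*e2)
= 4*1*e12 + 2*(-5)*e21
= (4 - (-10))*e12
= 14*e12
Coefficient = 14


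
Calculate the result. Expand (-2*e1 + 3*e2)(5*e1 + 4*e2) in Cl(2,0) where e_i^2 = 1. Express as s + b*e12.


Expand: (-2*e1 + 3*e2)(5*e1 + 4*e2)
= (-2)*5*e1e1 + (-2)*4*e1e2 + 3*5*e2e1 + 3*4*e2e2
Using e1^2 = e2^2 = 1, e2e1 = -e1e2:
Scalar part s = (-2)*5 + 3*4 = -10 + 12 = 2
Bivector part b = (-2)*4 - 3*5 = -8 - 15 = -23
uv = 2 - 23*e12


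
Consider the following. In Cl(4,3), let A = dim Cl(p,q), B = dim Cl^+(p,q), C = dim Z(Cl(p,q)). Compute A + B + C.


n = 4 + 3 = 7
Total dim = 2^7 = 128
Even subalgebra dim = 2^6 = 64
n is odd, so center dim = 2
Sum = 128 + 64 + 2 = 194


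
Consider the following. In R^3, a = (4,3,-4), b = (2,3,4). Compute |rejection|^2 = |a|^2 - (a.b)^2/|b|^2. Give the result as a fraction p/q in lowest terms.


|a|^2 = 4^2 + 3^2 + (-4)^2 = 41
|b|^2 = 2^2 + 3^2 + 4^2 = 29
a . b = 4*2 + 3*3 + (-4)*4 = 1
(a.b)^2 = 1^2 = 1
|rej|^2 = 41 - 1/29
= (1189 - 1)/29
= 1188/29
In lowest terms: 1188/29


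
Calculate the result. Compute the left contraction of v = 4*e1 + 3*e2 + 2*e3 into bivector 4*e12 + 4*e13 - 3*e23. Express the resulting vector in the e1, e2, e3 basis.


Left contraction v _| B = <vB>_1 (grade-1 part of the geometric product vB).
Using e1_|e12 = e2, e2_|e12 = -e1, e1_|e13 = e3, e3_|e13 = -e1, e2_|e23 = e3, e3_|e23 = -e2:
e1 coeff: -v2*b12 - v3*b13 = -(3)*(4) - (2)*(4) = -20
e2 coeff: v1*b12 - v3*b23 = (4)*(4) - (2)*(-3) = 22
e3 coeff: v1*b13 + v2*b23 = (4)*(4) + (3)*(-3) = 7
v _| B = -20*e1 + 22*e2 + 7*e3


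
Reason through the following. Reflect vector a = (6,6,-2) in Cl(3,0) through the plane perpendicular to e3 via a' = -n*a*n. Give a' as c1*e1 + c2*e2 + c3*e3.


Reflection formula: a' = -n*a*n, with n = e3 (unit vector, n^2 = 1).
For reflection through hyperplane perp to e3:
The component along e3 flips sign, others stay.
a = (6, 6, -2)
a' = (6, 6, 2)
a' = 6*e1 + 6*e2 + 2*e3


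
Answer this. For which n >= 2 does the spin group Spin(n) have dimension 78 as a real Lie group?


dim Spin(n) = dim so(n) = n(n-1)/2.
Solve n(n-1)/2 = 78, i.e. n^2 - n - 156 = 0.
Discriminant = 1 + 8*78 = 625
n = (1 + sqrt(625))/2 = (1 + 25)/2 = 13


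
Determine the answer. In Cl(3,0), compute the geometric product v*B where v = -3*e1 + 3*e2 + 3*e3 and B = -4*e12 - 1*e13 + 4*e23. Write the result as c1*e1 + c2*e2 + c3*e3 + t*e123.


vB has grade-1 (vector) and grade-3 (trivector) parts: vB = (v _| B) + (v ^ B).
Vector part <vB>_1:
  e1: -v2*b12 - v3*b13 = -(3)*(-4) - (3)*(-1) = 15
  e2: v1*b12 - v3*b23 = (-3)*(-4) - (3)*(4) = 0
  e3: v1*b13 + v2*b23 = (-3)*(-1) + (3)*(4) = 15
Trivector part <vB>_3:
  e123: v1*b23 - v2*b13 + v3*b12 = (-3)*(4) - (3)*(-1) + (3)*(-4) = -21
vB = 15*e1 + 0*e2 + 15*e3 - 21*e123


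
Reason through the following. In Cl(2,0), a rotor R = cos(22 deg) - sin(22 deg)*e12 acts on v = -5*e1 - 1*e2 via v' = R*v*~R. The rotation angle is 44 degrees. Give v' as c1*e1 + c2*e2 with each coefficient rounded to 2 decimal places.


Rotor R = cos(22deg) - sin(22deg)*e12
Rotation angle theta = 2 * 22 = 44 degrees
v' = R*v*~R rotates v by theta.
cos(44deg) = 0.7193, sin(44deg) = 0.6947
v'_1 = -5*cos(44deg) - (-1)*sin(44deg)
= -5*0.7193 - (-1)*0.6947
= -2.90
v'_2 = -5*sin(44deg) + (-1)*cos(44deg)
= -5*0.6947 + (-1)*0.7193
= -4.19
v' = -2.90*e1 - 4.19*e2


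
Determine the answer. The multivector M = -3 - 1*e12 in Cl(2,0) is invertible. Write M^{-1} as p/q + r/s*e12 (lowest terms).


M = -3 - 1*e12, where e12^2 = -1.
Since M commutes with its reverse ~M = a - b*e12, M * ~M = a^2 - b^2*e12^2 = a^2 + b^2.
So M^{-1} = ~M / (a^2 + b^2) = (a - b*e12)/(a^2 + b^2).
a^2 + b^2 = 9 + 1 = 10
Scalar part = -3/10 = -3/10
Bivector coeff = 1/10 = 1/10
M^{-1} = -3/10 + 1/10*e12


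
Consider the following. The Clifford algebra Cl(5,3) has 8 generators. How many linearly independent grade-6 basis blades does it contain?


Number of grade-k basis blades in Cl(p,q) with n = p + q is C(n, k).
n = 5 + 3 = 8
C(8, 6) = 8! / (6! * 2!)
= 40320 / (720 * 2)
= 28


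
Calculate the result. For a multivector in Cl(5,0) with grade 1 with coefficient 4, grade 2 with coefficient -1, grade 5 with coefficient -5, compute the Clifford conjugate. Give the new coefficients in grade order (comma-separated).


Clifford conjugate sign for grade k: (-1)^(k(k+1)/2)
Grade 1: (-1)^(1*2/2) = (-1)^1 = -1, coeff 4 -> -4
Grade 2: (-1)^(2*3/2) = (-1)^3 = -1, coeff -1 -> 1
Grade 5: (-1)^(5*6/2) = (-1)^15 = -1, coeff -5 -> 5
Conjugated coefficients: -4, 1, 5


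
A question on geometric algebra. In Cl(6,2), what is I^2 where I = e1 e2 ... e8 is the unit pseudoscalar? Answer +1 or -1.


The pseudoscalar I = e1...e_n (product of all n generators) of Cl(p,q) satisfies I^2 = (-1)^(q + n(n-1)/2).
p = 6, q = 2, n = p + q = 8
n(n-1)/2 = 8 * 7 / 2 = 28
Exponent = q + n(n-1)/2 = 2 + 28 = 30
I^2 = (-1)^30 = +1


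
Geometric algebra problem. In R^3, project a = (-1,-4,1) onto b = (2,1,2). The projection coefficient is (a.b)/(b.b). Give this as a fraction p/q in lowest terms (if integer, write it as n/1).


Projection coefficient = (a . b) / (b . b)
a . b = (-1)*2 + (-4)*1 + 1*2
= -2 + (-4) + 2 = -4
b . b = 2^2 + 1^2 + 2^2
= 4 + 1 + 4 = 9
Coefficient = -4/9
In lowest terms: -4/9


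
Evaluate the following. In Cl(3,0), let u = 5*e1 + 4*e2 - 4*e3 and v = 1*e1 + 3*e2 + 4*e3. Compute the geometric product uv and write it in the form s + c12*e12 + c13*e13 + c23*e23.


In Cl(3,0): e_i^2 = 1, e_ie_j = -e_je_i for i != j.
Scalar part = u . v = 5*1 + 4*3 + (-4)*4
= 5 + 12 + (-16) = 1
e12 coeff = 5*3 - 4*1 = 15 - 4 = 11
e13 coeff = 5*4 - (-4)*1 = 20 - (-4) = 24
e23 coeff = 4*4 - (-4)*3 = 16 - (-12) = 28
uv = 1 + 11*e12 + 24*e13 + 28*e23


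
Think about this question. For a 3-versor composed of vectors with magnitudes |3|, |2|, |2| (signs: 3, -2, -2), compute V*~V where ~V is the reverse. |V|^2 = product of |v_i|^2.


Each vector v_i has |v_i|^2 = s_i^2
Squared scales: 3^2 = 9, (-2)^2 = 4, (-2)^2 = 4
|V|^2 = 9 * 4 * 4
= 144


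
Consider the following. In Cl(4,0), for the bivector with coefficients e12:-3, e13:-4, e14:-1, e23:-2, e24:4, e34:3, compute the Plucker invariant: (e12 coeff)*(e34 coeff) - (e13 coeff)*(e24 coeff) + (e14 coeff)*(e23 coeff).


Plucker relation: af - be + cd
a*f = (-3)*3 = -9
b*e = (-4)*4 = -16
c*d = (-1)*(-2) = 2
af - be + cd = -9 - (-16) + 2
= 9


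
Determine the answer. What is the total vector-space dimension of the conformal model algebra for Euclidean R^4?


The conformal model of R^4 uses Cl(5,1): the 4 Euclidean generators plus two extra orthogonal generators e+ (e+^2 = +1) and e- (e-^2 = -1), from which the null vectors e0, einf are built.
Number of generators m = 4 + 2 = 6.
dim Cl(p,q) = 2^m = 2^6 = 64


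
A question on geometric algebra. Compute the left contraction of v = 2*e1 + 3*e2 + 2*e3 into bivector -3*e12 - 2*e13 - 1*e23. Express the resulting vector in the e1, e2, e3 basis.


Left contraction v _| B = <vB>_1 (grade-1 part of the geometric product vB).
Using e1_|e12 = e2, e2_|e12 = -e1, e1_|e13 = e3, e3_|e13 = -e1, e2_|e23 = e3, e3_|e23 = -e2:
e1 coeff: -v2*b12 - v3*b13 = -(3)*(-3) - (2)*(-2) = 13
e2 coeff: v1*b12 - v3*b23 = (2)*(-3) - (2)*(-1) = -4
e3 coeff: v1*b13 + v2*b23 = (2)*(-2) + (3)*(-1) = -7
v _| B = 13*e1 - 4*e2 - 7*e3


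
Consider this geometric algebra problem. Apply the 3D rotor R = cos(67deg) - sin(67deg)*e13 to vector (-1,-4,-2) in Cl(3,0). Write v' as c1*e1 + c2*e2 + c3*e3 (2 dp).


Rotor R = cos(67deg) - sin(67deg)*e13
Rotation angle theta = 2 * 67 = 134 degrees in the e13 plane (e1 -> e3).
The component perpendicular to the plane (e2) is invariant: v'_2 = v2 = -4.00
cos(134deg) = -0.6947, sin(134deg) = 0.7193
v'_1 = v1*cos(theta) - v3*sin(theta) = -1*(-0.6947) - (-2)*0.7193 = 2.13
v'_3 = v1*sin(theta) + v3*cos(theta) = -1*0.7193 + (-2)*(-0.6947) = 0.67
v' = 2.13*e1 - 4.00*e2 + 0.67*e3


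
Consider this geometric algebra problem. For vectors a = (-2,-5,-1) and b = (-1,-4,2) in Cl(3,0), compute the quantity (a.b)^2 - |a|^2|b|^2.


a . b = (-2)*(-1) + (-5)*(-4) + (-1)*2
= 2 + 20 + (-2) = 20
|a|^2 = (-2)^2 + (-5)^2 + (-1)^2 = 30
|b|^2 = (-1)^2 + (-4)^2 + 2^2 = 21
(a.b)^2 = 20^2 = 400
|a|^2 * |b|^2 = 30 * 21 = 630
Result = 400 - 630 = -230


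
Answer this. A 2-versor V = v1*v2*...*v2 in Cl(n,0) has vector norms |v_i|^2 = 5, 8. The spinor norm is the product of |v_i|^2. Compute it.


Spinor norm N(V) = |v1|^2 * |v2|^2 * ... * |v2|^2
= 5 * 8
Running product: 5, 40
N(V) = 40


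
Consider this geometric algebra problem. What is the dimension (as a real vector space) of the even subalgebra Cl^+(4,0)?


Even subalgebra dimension = 2^(n-1)
n = 4 + 0 = 4
2^(4 - 1) = 2^3 = 8
Verification: sum of C(4,k) for even k = 1 + 6 + 1 = 8
Result = 8


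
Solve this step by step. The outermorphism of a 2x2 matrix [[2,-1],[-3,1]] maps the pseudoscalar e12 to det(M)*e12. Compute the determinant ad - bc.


The outermorphism of a linear map f sends e1^e2 to f(e1)^f(e2).
f(e1) = 2*e1 - 3*e2
f(e2) = -1*e1 + 1*e2
f(e1) ^ f(e2) = (2*e1 - 3*e2) ^ (-1*e1 + 1*e2)
= 2*1*e12 + (-3)*(-1)*e21
= (2 - 3)*e12
= -1*e12
Coefficient = -1


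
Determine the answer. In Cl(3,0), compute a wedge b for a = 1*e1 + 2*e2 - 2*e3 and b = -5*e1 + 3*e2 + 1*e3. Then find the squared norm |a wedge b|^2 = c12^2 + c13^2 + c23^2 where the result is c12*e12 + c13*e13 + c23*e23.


a wedge b = (a1*b2 - a2*b1)*e12 + (a1*b3 - a3*b1)*e13 + (a2*b3 - a3*b2)*e23
e12 coeff: 1*3 - 2*(-5) = 3 - (-10) = 13
e13 coeff: 1*1 - (-2)*(-5) = 1 - 10 = -9
e23 coeff: 2*1 - (-2)*3 = 2 - (-6) = 8
|a wedge b|^2 = 13^2 + (-9)^2 + 8^2
= 169 + 81 + 64
= 314
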